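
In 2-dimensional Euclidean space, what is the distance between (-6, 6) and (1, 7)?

√(Σ(x_i - y_i)²) = √((-6 - 1)² + (6 - 7)²)
= √((-7)² + (-1)²) = √(49 + 1) = √50 ≈ 7.0711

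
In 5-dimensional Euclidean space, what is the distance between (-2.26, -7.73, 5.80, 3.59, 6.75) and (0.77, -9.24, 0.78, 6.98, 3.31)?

√(Σ(x_i - y_i)²) = √((-2.26 - 0.77)² + (-7.73 - (-9.24))² + (5.8 - 0.78)² + (3.59 - 6.98)² + (6.75 - 3.31)²)
= √((-3.03)² + 1.51² + 5.02² + (-3.39)² + 3.44²) = √(9.1809 + 2.2801 + 25.2004 + 11.4921 + 11.8336) = √59.9871 ≈ 7.7451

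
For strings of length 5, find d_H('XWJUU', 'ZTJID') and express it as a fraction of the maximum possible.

Differing positions: 1, 2, 4, 5. Hamming distance = 4. The maximum possible Hamming distance for length-5 strings is 5, so d_H/5 = 4/5 = 0.8.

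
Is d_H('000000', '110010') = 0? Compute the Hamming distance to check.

Differing positions: 1, 2, 5. Hamming distance = 3, so the claim that d_H = 0 is false.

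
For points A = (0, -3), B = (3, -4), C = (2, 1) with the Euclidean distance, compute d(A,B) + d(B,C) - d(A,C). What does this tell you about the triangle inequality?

d(A,B) = √(3² + 1²) = √10 ≈ 3.1623, d(B,C) = √(1² + 5²) = √26 ≈ 5.099, d(A,C) = √(2² + 4²) = √20 ≈ 4.4721.
d(A,B) + d(B,C) - d(A,C) = 3.1623 + 5.099 - 4.4721 = 8.2613 - 4.4721 = 3.7892 (to 4 decimal places). This is ≥ 0, so the triangle inequality holds for these points.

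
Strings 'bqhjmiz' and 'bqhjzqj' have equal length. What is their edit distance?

Let D[i][j] be the edit distance between the first i characters of 'bqhjmiz' and the first j characters of 'bqhjzqj', with D[i][0] = i, D[0][j] = j, and D[i][j] = D[i-1][j-1] if the characters match, else 1 + min(D[i-1][j], D[i][j-1], D[i-1][j-1]). Filling the table (rows: prefixes of 'bqhjmiz', columns: prefixes of 'bqhjzqj'):
     ε  b  q  h  j  z  q  j
  ε  0  1  2  3  4  5  6  7
  b  1  0  1  2  3  4  5  6
  q  2  1  0  1  2  3  4  5
  h  3  2  1  0  1  2  3  4
  j  4  3  2  1  0  1  2  3
  m  5  4  3  2  1  1  2  3
  i  6  5  4  3  2  2  2  3
  z  7  6  5  4  3  2  3  3
The bottom-right entry gives D[7][7] = 3, so no sequence of fewer than 3 edits works. Backtracking through the table gives one optimal edit sequence (3 edits):
  bqhjmiz → bqhjziz (sub m→z @5)
  bqhjziz → bqhjzqz (sub i→q @6)
  bqhjzqz → bqhjzqj (sub z→j @7)
Edit distance = 3.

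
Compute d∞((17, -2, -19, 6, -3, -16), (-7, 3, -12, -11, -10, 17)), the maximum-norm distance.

max(|x_i - y_i|) = max(|17 - (-7)|, |-2 - 3|, |-19 - (-12)|, |6 - (-11)|, |-3 - (-10)|, |-16 - 17|) = max(24, 5, 7, 17, 7, 33) = 33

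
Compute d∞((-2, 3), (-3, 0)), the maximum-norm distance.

max(|x_i - y_i|) = max(|-2 - (-3)|, |3 - 0|) = max(1, 3) = 3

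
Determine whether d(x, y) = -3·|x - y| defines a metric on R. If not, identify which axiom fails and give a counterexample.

No. With c = -3 < 0, d fails non-negativity: d(6, 11) = -3·|6 - 11| = -3·5 = -15 < 0.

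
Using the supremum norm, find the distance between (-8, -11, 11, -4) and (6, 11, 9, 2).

max(|x_i - y_i|) = max(|-8 - 6|, |-11 - 11|, |11 - 9|, |-4 - 2|) = max(14, 22, 2, 6) = 22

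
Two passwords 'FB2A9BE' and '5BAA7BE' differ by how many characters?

Differing positions: 1, 3, 5. Hamming distance = 3.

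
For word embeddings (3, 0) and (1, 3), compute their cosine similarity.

With u = (3, 0), v = (1, 3):
u·v = 3·1 + 0·3 = 3 + 0 = 3.
|u| = √(3² + 0²) = √9, |v| = √(1² + 3²) = √10, so |u||v| = √(9·10) = √90.
cos θ = (u·v)/(|u||v|) = 3/√90 ≈ 0.3162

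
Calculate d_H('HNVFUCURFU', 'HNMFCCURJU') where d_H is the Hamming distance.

Differing positions: 3, 5, 9. Hamming distance = 3.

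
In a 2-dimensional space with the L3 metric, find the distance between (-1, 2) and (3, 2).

(Σ|x_i - y_i|^3)^(1/3) = (|-1 - 3|^3 + |2 - 2|^3)^(1/3)
= (4^3 + 0^3)^(1/3) = (64 + 0)^(1/3) = (64)^(1/3) = 4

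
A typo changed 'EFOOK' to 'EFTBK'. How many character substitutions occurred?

Differing positions: 3, 4. Hamming distance = 2.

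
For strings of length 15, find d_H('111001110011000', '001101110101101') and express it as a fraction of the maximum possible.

Differing positions: 1, 2, 4, 10, 11, 13, 15. Hamming distance = 7. The maximum possible Hamming distance for length-15 strings is 15, so d_H/15 = 7/15 ≈ 0.4667.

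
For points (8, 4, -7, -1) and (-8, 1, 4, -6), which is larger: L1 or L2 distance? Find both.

L1 = |8 - (-8)| + |4 - 1| + |-7 - 4| + |-1 - (-6)| = 16 + 3 + 11 + 5 = 35
L2 = √(16² + 3² + 11² + 5²) = √411 ≈ 20.2731
L1 ≥ L2 always (equality iff movement is along one axis); L1 > L2 here.
Ratio L1/L2 = 35/√411 ≈ 1.7264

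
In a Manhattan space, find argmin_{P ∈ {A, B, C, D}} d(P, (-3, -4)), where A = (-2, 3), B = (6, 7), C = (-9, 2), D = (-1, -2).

Distances: d(A) = 8, d(B) = 20, d(C) = 12, d(D) = 4. Nearest: D = (-1, -2) with distance 4.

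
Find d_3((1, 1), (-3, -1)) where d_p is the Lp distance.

(Σ|x_i - y_i|^3)^(1/3) = (|1 - (-3)|^3 + |1 - (-1)|^3)^(1/3)
= (4^3 + 2^3)^(1/3) = (64 + 8)^(1/3) = (72)^(1/3) ≈ 4.1602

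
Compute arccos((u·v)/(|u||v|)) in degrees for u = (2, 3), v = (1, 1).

With u = (2, 3), v = (1, 1):
u·v = 2·1 + 3·1 = 2 + 3 = 5.
|u| = √(2² + 3²) = √13, |v| = √(1² + 1²) = √2, so |u||v| = √(13·2) = √26.
cos θ = (u·v)/(|u||v|) = 5/√26 ≈ 0.980581
θ = arccos(0.980581) ≈ 11.31°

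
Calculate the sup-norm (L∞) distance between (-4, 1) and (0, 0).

max(|x_i - y_i|) = max(|-4 - 0|, |1 - 0|) = max(4, 1) = 4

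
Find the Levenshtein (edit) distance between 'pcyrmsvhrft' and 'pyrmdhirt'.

Let D[i][j] be the edit distance between the first i characters of 'pcyrmsvhrft' and the first j characters of 'pyrmdhirt', with D[i][0] = i, D[0][j] = j, and D[i][j] = D[i-1][j-1] if the characters match, else 1 + min(D[i-1][j], D[i][j-1], D[i-1][j-1]). Filling the table (rows: prefixes of 'pcyrmsvhrft', columns: prefixes of 'pyrmdhirt'):
     ε  p  y  r  m  d  h  i  r  t
  ε  0  1  2  3  4  5  6  7  8  9
  p  1  0  1  2  3  4  5  6  7  8
  c  2  1  1  2  3  4  5  6  7  8
  y  3  2  1  2  3  4  5  6  7  8
  r  4  3  2  1  2  3  4  5  6  7
  m  5  4  3  2  1  2  3  4  5  6
  s  6  5  4  3  2  2  3  4  5  6
  v  7  6  5  4  3  3  3  4  5  6
  h  8  7  6  5  4  4  3  4  5  6
  r  9  8  7  6  5  5  4  4  4  5
  f 10  9  8  7  6  6  5  5  5  5
  t 11 10  9  8  7  7  6  6  6  5
The bottom-right entry gives D[11][9] = 5, so no sequence of fewer than 5 edits works. Backtracking through the table gives one optimal edit sequence (5 edits):
  pcyrmsvhrft → pyrmsvhrft (del c @2)
  pyrmsvhrft → pyrmvhrft (del s @5)
  pyrmvhrft → pyrmdhrft (sub v→d @5)
  pyrmdhrft → pyrmdhift (sub r→i @7)
  pyrmdhift → pyrmdhirt (sub f→r @8)
Edit distance = 5.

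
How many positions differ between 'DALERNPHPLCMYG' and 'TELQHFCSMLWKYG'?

Differing positions: 1, 2, 4, 5, 6, 7, 8, 9, 11, 12. Hamming distance = 10.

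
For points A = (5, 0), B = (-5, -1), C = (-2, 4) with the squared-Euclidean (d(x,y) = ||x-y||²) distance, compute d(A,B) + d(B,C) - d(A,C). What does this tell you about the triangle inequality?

d(A,B) = 10² + 1² = 101, d(B,C) = 3² + 5² = 34, d(A,C) = 7² + 4² = 65.
d(A,B) + d(B,C) - d(A,C) = 101 + 34 - 65 = 135 - 65 = 70. This is ≥ 0, so the triangle inequality holds for these points.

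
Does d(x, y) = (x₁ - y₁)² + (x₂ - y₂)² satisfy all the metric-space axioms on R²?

No. The squared Euclidean distance fails the triangle inequality. Counterexample: x = (0, 0), y = (3, 5), z = (6, 10). d(x,z) = 6² + 10² = 136, but d(x,y) + d(y,z) = (3² + 5²) + (3² + 5²) = 34 + 34 = 68. Since 136 > 68, the triangle inequality is violated. (Note: √d, the ordinary Euclidean distance, IS a metric.)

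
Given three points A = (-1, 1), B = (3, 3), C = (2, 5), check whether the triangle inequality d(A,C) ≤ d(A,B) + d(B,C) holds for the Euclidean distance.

d(A,B) = √(4² + 2²) = √20 ≈ 4.4721, d(B,C) = √(1² + 2²) = √5 ≈ 2.2361, d(A,C) = √(3² + 4²) = √25 = 5.
d(A,C) = 5 ≤ 4.4721 + 2.2361 = 6.7082. Triangle inequality is satisfied.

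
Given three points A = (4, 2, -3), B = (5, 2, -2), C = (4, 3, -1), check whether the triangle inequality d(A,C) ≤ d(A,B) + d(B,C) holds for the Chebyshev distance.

d(A,B) = max(1, 0, 1) = 1, d(B,C) = max(1, 1, 1) = 1, d(A,C) = max(0, 1, 2) = 2.
d(A,C) = 2 ≤ 1 + 1 = 2. Triangle inequality is satisfied.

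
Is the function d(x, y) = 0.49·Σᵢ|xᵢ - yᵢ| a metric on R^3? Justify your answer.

Yes. The L1 (Manhattan) norm induces a metric on R^3, and multiplying a metric by a positive constant 0.49 > 0 preserves all four axioms: non-negativity (0.49·||x-y|| ≥ 0), identity (0.49·||x-y|| = 0 ⟺ ||x-y|| = 0 ⟺ x = y), symmetry (||x-y|| = ||y-x||), and the triangle inequality (0.49·||x-z|| ≤ 0.49·||x-y|| + 0.49·||y-z||). So d is a metric.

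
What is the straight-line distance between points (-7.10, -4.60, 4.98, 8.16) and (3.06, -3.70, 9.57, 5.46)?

√(Σ(x_i - y_i)²) = √((-7.1 - 3.06)² + (-4.6 - (-3.7))² + (4.98 - 9.57)² + (8.16 - 5.46)²)
= √((-10.16)² + (-0.9)² + (-4.59)² + 2.7²) = √(103.2256 + 0.81 + 21.0681 + 7.29) = √132.3937 ≈ 11.5062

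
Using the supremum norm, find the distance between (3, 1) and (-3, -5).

max(|x_i - y_i|) = max(|3 - (-3)|, |1 - (-5)|) = max(6, 6) = 6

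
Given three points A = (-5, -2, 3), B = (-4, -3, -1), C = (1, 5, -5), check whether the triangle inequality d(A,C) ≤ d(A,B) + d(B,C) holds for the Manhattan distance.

d(A,B) = 1 + 1 + 4 = 6, d(B,C) = 5 + 8 + 4 = 17, d(A,C) = 6 + 7 + 8 = 21.
d(A,C) = 21 ≤ 6 + 17 = 23. Triangle inequality is satisfied.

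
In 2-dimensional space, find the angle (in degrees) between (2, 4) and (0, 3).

With u = (2, 4), v = (0, 3):
u·v = 2·0 + 4·3 = 0 + 12 = 12.
|u| = √(2² + 4²) = √20, |v| = √(0² + 3²) = √9, so |u||v| = √(20·9) = √180.
cos θ = (u·v)/(|u||v|) = 12/√180 ≈ 0.894427
θ = arccos(0.894427) ≈ 26.57°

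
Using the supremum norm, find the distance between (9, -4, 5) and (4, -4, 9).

max(|x_i - y_i|) = max(|9 - 4|, |-4 - (-4)|, |5 - 9|) = max(5, 0, 4) = 5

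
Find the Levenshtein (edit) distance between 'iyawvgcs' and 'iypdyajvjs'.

Let D[i][j] be the edit distance between the first i characters of 'iyawvgcs' and the first j characters of 'iypdyajvjs', with D[i][0] = i, D[0][j] = j, and D[i][j] = D[i-1][j-1] if the characters match, else 1 + min(D[i-1][j], D[i][j-1], D[i-1][j-1]). Filling the table (rows: prefixes of 'iyawvgcs', columns: prefixes of 'iypdyajvjs'):
     ε  i  y  p  d  y  a  j  v  j  s
  ε  0  1  2  3  4  5  6  7  8  9 10
  i  1  0  1  2  3  4  5  6  7  8  9
  y  2  1  0  1  2  3  4  5  6  7  8
  a  3  2  1  1  2  3  3  4  5  6  7
  w  4  3  2  2  2  3  4  4  5  6  7
  v  5  4  3  3  3  3  4  5  4  5  6
  g  6  5  4  4  4  4  4  5  5  5  6
  c  7  6  5  5  5  5  5  5  6  6  6
  s  8  7  6  6  6  6  6  6  6  7  6
The bottom-right entry gives D[8][10] = 6, so no sequence of fewer than 6 edits works. Backtracking through the table gives one optimal edit sequence (6 edits):
  iyawvgcs → iyyawvgcs (ins y @2)
  iyyawvgcs → iypyawvgcs (ins p @3)
  iypyawvgcs → iypdyawvgcs (ins d @4)
  iypdyawvgcs → iypdyajvgcs (sub w→j @7)
  iypdyajvgcs → iypdyajvcs (del g @9)
  iypdyajvcs → iypdyajvjs (sub c→j @9)
Edit distance = 6.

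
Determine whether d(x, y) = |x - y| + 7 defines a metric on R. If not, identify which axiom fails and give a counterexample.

No. d fails identity of indiscernibles (specifically d(x,x) = 0): d(-2, -2) = |-2 - (-2)| + 7 = 0 + 7 = 7 ≠ 0.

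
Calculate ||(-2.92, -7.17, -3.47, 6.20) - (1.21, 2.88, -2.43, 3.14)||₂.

√(Σ(x_i - y_i)²) = √((-2.92 - 1.21)² + (-7.17 - 2.88)² + (-3.47 - (-2.43))² + (6.2 - 3.14)²)
= √((-4.13)² + (-10.05)² + (-1.04)² + 3.06²) = √(17.0569 + 101.0025 + 1.0816 + 9.3636) = √128.5046 ≈ 11.336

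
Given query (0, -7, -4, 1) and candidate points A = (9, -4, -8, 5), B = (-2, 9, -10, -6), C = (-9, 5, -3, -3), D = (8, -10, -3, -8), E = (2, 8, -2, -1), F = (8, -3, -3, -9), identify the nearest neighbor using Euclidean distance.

Distances: d(A) ≈ 11.0454, d(B) ≈ 18.5742, d(C) ≈ 15.5563, d(D) ≈ 12.4499, d(E) ≈ 15.3948, d(F) ≈ 13.4536. Nearest: A = (9, -4, -8, 5) with distance 11.0454.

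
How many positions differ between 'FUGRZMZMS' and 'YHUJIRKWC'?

Differing positions: 1, 2, 3, 4, 5, 6, 7, 8, 9. Hamming distance = 9.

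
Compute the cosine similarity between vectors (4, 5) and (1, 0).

With u = (4, 5), v = (1, 0):
u·v = 4·1 + 5·0 = 4 + 0 = 4.
|u| = √(4² + 5²) = √41, |v| = √(1² + 0²) = √1, so |u||v| = √(41·1) = √41.
cos θ = (u·v)/(|u||v|) = 4/√41 ≈ 0.6247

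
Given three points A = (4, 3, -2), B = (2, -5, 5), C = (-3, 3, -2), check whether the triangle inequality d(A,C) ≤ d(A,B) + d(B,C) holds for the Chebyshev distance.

d(A,B) = max(2, 8, 7) = 8, d(B,C) = max(5, 8, 7) = 8, d(A,C) = max(7, 0, 0) = 7.
d(A,C) = 7 ≤ 8 + 8 = 16. Triangle inequality is satisfied.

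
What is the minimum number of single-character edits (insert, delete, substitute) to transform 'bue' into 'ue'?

Let D[i][j] be the edit distance between the first i characters of 'bue' and the first j characters of 'ue', with D[i][0] = i, D[0][j] = j, and D[i][j] = D[i-1][j-1] if the characters match, else 1 + min(D[i-1][j], D[i][j-1], D[i-1][j-1]). Filling the table (rows: prefixes of 'bue', columns: prefixes of 'ue'):
     ε  u  e
  ε  0  1  2
  b  1  1  2
  u  2  1  2
  e  3  2  1
The bottom-right entry gives D[3][2] = 1, so no sequence of fewer than 1 edit works. Backtracking through the table gives one optimal edit sequence (1 edit):
  bue → ue (del b @1)
Edit distance = 1.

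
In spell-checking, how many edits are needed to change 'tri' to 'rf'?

Let D[i][j] be the edit distance between the first i characters of 'tri' and the first j characters of 'rf', with D[i][0] = i, D[0][j] = j, and D[i][j] = D[i-1][j-1] if the characters match, else 1 + min(D[i-1][j], D[i][j-1], D[i-1][j-1]). Filling the table (rows: prefixes of 'tri', columns: prefixes of 'rf'):
     ε  r  f
  ε  0  1  2
  t  1  1  2
  r  2  1  2
  i  3  2  2
The bottom-right entry gives D[3][2] = 2, so no sequence of fewer than 2 edits works. Backtracking through the table gives one optimal edit sequence (2 edits):
  tri → ri (del t @1)
  ri → rf (sub i→f @2)
Edit distance = 2.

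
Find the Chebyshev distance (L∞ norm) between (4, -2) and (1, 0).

max(|x_i - y_i|) = max(|4 - 1|, |-2 - 0|) = max(3, 2) = 3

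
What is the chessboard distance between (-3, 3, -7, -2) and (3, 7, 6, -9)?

max(|x_i - y_i|) = max(|-3 - 3|, |3 - 7|, |-7 - 6|, |-2 - (-9)|) = max(6, 4, 13, 7) = 13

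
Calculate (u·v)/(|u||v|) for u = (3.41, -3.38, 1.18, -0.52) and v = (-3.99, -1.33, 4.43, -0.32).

With u = (3.41, -3.38, 1.18, -0.52), v = (-3.99, -1.33, 4.43, -0.32):
u·v = 3.41·(-3.99) + (-3.38)·(-1.33) + 1.18·4.43 + (-0.52)·(-0.32) = (-13.6059) + 4.4954 + 5.2274 + 0.1664 = -3.7167.
|u| = √(3.41² + (-3.38)² + 1.18² + (-0.52)²) = √(11.6281 + 11.4244 + 1.3924 + 0.2704) = √24.7153, |v| = √((-3.99)² + (-1.33)² + 4.43² + (-0.32)²) = √(15.9201 + 1.7689 + 19.6249 + 0.1024) = √37.4163.
cos θ = (u·v)/(|u||v|) = -3.7167/(√24.7153·√37.4163) ≈ -0.1222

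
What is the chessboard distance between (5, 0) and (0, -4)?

max(|x_i - y_i|) = max(|5 - 0|, |0 - (-4)|) = max(5, 4) = 5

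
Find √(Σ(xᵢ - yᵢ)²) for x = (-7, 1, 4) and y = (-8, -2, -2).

√(Σ(x_i - y_i)²) = √((-7 - (-8))² + (1 - (-2))² + (4 - (-2))²)
= √(1² + 3² + 6²) = √(1 + 9 + 36) = √46 ≈ 6.7823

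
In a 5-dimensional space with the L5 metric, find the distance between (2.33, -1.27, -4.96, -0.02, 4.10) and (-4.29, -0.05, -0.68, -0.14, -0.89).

(Σ|x_i - y_i|^5)^(1/5) = (|2.33 - (-4.29)|^5 + |-1.27 - (-0.05)|^5 + |-4.96 - (-0.68)|^5 + |-0.02 - (-0.14)|^5 + |4.1 - (-0.89)|^5)^(1/5)
= (6.62^5 + 1.22^5 + 4.28^5 + 0.12^5 + 4.99^5)^(1/5) ≈ (12714.2266 + 2.7027 + 1436.213 + 0 + 3093.8748)^(1/5) = (17247.0171)^(1/5) ≈ 7.0363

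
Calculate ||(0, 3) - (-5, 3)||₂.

√(Σ(x_i - y_i)²) = √((0 - (-5))² + (3 - 3)²)
= √(5² + 0²) = √(25 + 0) = √25 = 5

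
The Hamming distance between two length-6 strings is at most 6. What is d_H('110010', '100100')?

Differing positions: 2, 4, 5. Hamming distance = 3. The maximum possible Hamming distance for length-6 strings is 6, so d_H/6 = 3/6 = 0.5.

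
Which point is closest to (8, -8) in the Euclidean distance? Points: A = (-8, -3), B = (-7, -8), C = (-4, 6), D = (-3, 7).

Distances: d(A) ≈ 16.7631, d(B) = 15, d(C) ≈ 18.4391, d(D) ≈ 18.6011. Nearest: B = (-7, -8) with distance 15.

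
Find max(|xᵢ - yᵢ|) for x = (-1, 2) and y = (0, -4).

max(|x_i - y_i|) = max(|-1 - 0|, |2 - (-4)|) = max(1, 6) = 6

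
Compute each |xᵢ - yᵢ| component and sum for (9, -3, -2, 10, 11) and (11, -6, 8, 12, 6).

Σ|x_i - y_i| = |9 - 11| + |-3 - (-6)| + |-2 - 8| + |10 - 12| + |11 - 6| = 2 + 3 + 10 + 2 + 5 = 22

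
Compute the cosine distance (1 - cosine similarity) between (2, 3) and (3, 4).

With u = (2, 3), v = (3, 4):
u·v = 2·3 + 3·4 = 6 + 12 = 18.
|u| = √(2² + 3²) = √13, |v| = √(3² + 4²) = √25, so |u||v| = √(13·25) = √325.
cos θ = (u·v)/(|u||v|) = 18/√325 ≈ 0.9985
Cosine distance = 1 - cos θ ≈ 1 - 0.9985 = 0.0015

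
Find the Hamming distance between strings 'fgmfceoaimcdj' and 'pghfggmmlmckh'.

Differing positions: 1, 3, 5, 6, 7, 8, 9, 12, 13. Hamming distance = 9.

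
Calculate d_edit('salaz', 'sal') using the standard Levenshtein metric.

Let D[i][j] be the edit distance between the first i characters of 'salaz' and the first j characters of 'sal', with D[i][0] = i, D[0][j] = j, and D[i][j] = D[i-1][j-1] if the characters match, else 1 + min(D[i-1][j], D[i][j-1], D[i-1][j-1]). Filling the table (rows: prefixes of 'salaz', columns: prefixes of 'sal'):
     ε  s  a  l
  ε  0  1  2  3
  s  1  0  1  2
  a  2  1  0  1
  l  3  2  1  0
  a  4  3  2  1
  z  5  4  3  2
The bottom-right entry gives D[5][3] = 2, so no sequence of fewer than 2 edits works. Backtracking through the table gives one optimal edit sequence (2 edits):
  salaz → salz (del a @4)
  salz → sal (del z @4)
Edit distance = 2.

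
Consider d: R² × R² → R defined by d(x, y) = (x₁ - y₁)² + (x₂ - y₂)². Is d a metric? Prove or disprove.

No. The squared Euclidean distance fails the triangle inequality. Counterexample: x = (0, 0), y = (1, 4), z = (2, 8). d(x,z) = 2² + 8² = 68, but d(x,y) + d(y,z) = (1² + 4²) + (1² + 4²) = 17 + 17 = 34. Since 68 > 34, the triangle inequality is violated. (Note: √d, the ordinary Euclidean distance, IS a metric.)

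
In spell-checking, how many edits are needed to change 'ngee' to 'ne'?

Let D[i][j] be the edit distance between the first i characters of 'ngee' and the first j characters of 'ne', with D[i][0] = i, D[0][j] = j, and D[i][j] = D[i-1][j-1] if the characters match, else 1 + min(D[i-1][j], D[i][j-1], D[i-1][j-1]). Filling the table (rows: prefixes of 'ngee', columns: prefixes of 'ne'):
     ε  n  e
  ε  0  1  2
  n  1  0  1
  g  2  1  1
  e  3  2  1
  e  4  3  2
The bottom-right entry gives D[4][2] = 2, so no sequence of fewer than 2 edits works. Backtracking through the table gives one optimal edit sequence (2 edits):
  ngee → nee (del g @2)
  nee → ne (del e @2)
Edit distance = 2.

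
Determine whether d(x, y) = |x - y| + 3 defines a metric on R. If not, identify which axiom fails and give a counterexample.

No. d fails identity of indiscernibles (specifically d(x,x) = 0): d(-7, -7) = |-7 - (-7)| + 3 = 0 + 3 = 3 ≠ 0.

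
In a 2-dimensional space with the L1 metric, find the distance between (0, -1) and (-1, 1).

Σ|x_i - y_i| = |0 - (-1)| + |-1 - 1| = 1 + 2 = 3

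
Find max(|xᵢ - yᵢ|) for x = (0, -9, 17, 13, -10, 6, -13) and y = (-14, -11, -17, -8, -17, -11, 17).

max(|x_i - y_i|) = max(|0 - (-14)|, |-9 - (-11)|, |17 - (-17)|, |13 - (-8)|, |-10 - (-17)|, |6 - (-11)|, |-13 - 17|) = max(14, 2, 34, 21, 7, 17, 30) = 34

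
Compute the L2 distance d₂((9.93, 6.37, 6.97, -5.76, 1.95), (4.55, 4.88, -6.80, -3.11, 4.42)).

√(Σ(x_i - y_i)²) = √((9.93 - 4.55)² + (6.37 - 4.88)² + (6.97 - (-6.8))² + (-5.76 - (-3.11))² + (1.95 - 4.42)²)
= √(5.38² + 1.49² + 13.77² + (-2.65)² + (-2.47)²) = √(28.9444 + 2.2201 + 189.6129 + 7.0225 + 6.1009) = √233.9008 ≈ 15.2938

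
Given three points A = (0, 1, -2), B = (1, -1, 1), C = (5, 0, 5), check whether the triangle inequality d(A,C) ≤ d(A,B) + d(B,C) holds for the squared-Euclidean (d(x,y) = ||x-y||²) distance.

d(A,B) = 1² + 2² + 3² = 14, d(B,C) = 4² + 1² + 4² = 33, d(A,C) = 5² + 1² + 7² = 75.
d(A,C) = 75 > 14 + 33 = 47. Triangle inequality is VIOLATED. (Squared-Euclidean is not a metric — this is a counterexample.)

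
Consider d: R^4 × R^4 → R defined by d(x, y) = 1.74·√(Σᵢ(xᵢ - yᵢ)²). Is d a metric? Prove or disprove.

Yes. The L2 (Euclidean) norm induces a metric on R^4, and multiplying a metric by a positive constant 1.74 > 0 preserves all four axioms: non-negativity (1.74·||x-y|| ≥ 0), identity (1.74·||x-y|| = 0 ⟺ ||x-y|| = 0 ⟺ x = y), symmetry (||x-y|| = ||y-x||), and the triangle inequality (1.74·||x-z|| ≤ 1.74·||x-y|| + 1.74·||y-z||). So d is a metric.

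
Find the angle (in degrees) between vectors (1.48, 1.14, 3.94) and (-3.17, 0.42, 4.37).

With u = (1.48, 1.14, 3.94), v = (-3.17, 0.42, 4.37):
u·v = 1.48·(-3.17) + 1.14·0.42 + 3.94·4.37 = (-4.6916) + 0.4788 + 17.2178 = 13.005.
|u| = √(1.48² + 1.14² + 3.94²) = √(2.1904 + 1.2996 + 15.5236) = √19.0136, |v| = √((-3.17)² + 0.42² + 4.37²) = √(10.0489 + 0.1764 + 19.0969) = √29.3222.
cos θ = (u·v)/(|u||v|) = 13.005/(√19.0136·√29.3222) ≈ 0.550782
θ = arccos(0.550782) ≈ 56.58°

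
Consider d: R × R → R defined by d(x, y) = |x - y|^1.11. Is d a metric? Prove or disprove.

No. d(x,y) = |x-y|^1.11 fails the triangle inequality since p = 1.11 > 1. Counterexample: x = 3, y = 14, z = 17. d(x,z) = |3 - 17|^1.11 = 14^1.11 ≈ 18.7155, but d(x,y) + d(y,z) = 11^1.11 + 3^1.11 ≈ 14.3201 + 3.3854 = 17.7055. Since 18.7155 > 17.7055, the triangle inequality is violated.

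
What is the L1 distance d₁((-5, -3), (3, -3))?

Σ|x_i - y_i| = |-5 - 3| + |-3 - (-3)| = 8 + 0 = 8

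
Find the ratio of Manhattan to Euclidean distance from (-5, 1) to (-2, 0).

L1 = |-5 - (-2)| + |1 - 0| = 3 + 1 = 4
L2 = √(3² + 1²) = √10 ≈ 3.1623
L1 ≥ L2 always (equality iff movement is along one axis); L1 > L2 here.
Ratio L1/L2 = 4/√10 ≈ 1.2649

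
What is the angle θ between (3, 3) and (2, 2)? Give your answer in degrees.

With u = (3, 3), v = (2, 2):
u·v = 3·2 + 3·2 = 6 + 6 = 12.
|u| = √(3² + 3²) = √18, |v| = √(2² + 2²) = √8, so |u||v| = √(18·8) = √144 = 12.
cos θ = (u·v)/(|u||v|) = 12/12 = 1 (the vectors are parallel, pointing the same way)
θ = arccos(1) = 0°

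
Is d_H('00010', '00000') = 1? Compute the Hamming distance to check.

Differing positions: 4. Hamming distance = 1, so the claim is true.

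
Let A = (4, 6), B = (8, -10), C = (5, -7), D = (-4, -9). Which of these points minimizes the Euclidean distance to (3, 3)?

Distances: d(A) ≈ 3.1623, d(B) ≈ 13.9284, d(C) ≈ 10.198, d(D) ≈ 13.8924. Nearest: A = (4, 6) with distance 3.1623.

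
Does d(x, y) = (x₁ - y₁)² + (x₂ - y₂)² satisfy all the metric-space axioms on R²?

No. The squared Euclidean distance fails the triangle inequality. Counterexample: x = (0, 0), y = (2, 3), z = (4, 6). d(x,z) = 4² + 6² = 52, but d(x,y) + d(y,z) = (2² + 3²) + (2² + 3²) = 13 + 13 = 26. Since 52 > 26, the triangle inequality is violated. (Note: √d, the ordinary Euclidean distance, IS a metric.)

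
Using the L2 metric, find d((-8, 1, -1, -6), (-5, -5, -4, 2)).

√(Σ(x_i - y_i)²) = √((-8 - (-5))² + (1 - (-5))² + (-1 - (-4))² + (-6 - 2)²)
= √((-3)² + 6² + 3² + (-8)²) = √(9 + 36 + 9 + 64) = √118 ≈ 10.8628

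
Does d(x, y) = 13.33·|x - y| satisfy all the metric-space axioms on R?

Yes. Since |x - y| is a metric on R and 13.33 > 0, the positive scalar multiple 13.33·|x - y| is also a metric: scaling by a positive constant preserves non-negativity, identity (d=0 ⟺ |x-y|=0 ⟺ x=y), symmetry, and the triangle inequality.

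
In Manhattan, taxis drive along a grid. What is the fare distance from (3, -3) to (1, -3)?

Σ|x_i - y_i| = |3 - 1| + |-3 - (-3)| = 2 + 0 = 2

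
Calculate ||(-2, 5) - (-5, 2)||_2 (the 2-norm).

(Σ|x_i - y_i|^2)^(1/2) = (|-2 - (-5)|^2 + |5 - 2|^2)^(1/2)
= (3^2 + 3^2)^(1/2) = (9 + 9)^(1/2) = (18)^(1/2) ≈ 4.2426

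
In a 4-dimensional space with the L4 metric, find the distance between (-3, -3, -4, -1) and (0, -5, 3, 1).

(Σ|x_i - y_i|^4)^(1/4) = (|-3 - 0|^4 + |-3 - (-5)|^4 + |-4 - 3|^4 + |-1 - 1|^4)^(1/4)
= (3^4 + 2^4 + 7^4 + 2^4)^(1/4) = (81 + 16 + 2401 + 16)^(1/4) = (2514)^(1/4) ≈ 7.0809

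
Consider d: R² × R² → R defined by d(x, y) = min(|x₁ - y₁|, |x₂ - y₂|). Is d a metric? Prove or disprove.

No. d fails identity of indiscernibles: take x = (-2, 0) and y = (-2, 9). Then d(x,y) = min(|-2 - (-2)|, |0 - 9|) = min(0, 9) = 0, yet x ≠ y.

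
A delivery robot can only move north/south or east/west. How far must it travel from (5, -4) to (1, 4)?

Σ|x_i - y_i| = |5 - 1| + |-4 - 4| = 4 + 8 = 12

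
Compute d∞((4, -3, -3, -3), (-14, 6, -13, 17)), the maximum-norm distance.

max(|x_i - y_i|) = max(|4 - (-14)|, |-3 - 6|, |-3 - (-13)|, |-3 - 17|) = max(18, 9, 10, 20) = 20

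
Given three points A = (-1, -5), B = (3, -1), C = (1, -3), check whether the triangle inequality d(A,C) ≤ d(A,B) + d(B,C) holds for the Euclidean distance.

d(A,B) = √(4² + 4²) = √32 ≈ 5.6569, d(B,C) = √(2² + 2²) = √8 ≈ 2.8284, d(A,C) = √(2² + 2²) = √8 ≈ 2.8284.
d(A,C) ≈ 2.8284 ≤ 5.6569 + 2.8284 = 8.4853. Triangle inequality is satisfied.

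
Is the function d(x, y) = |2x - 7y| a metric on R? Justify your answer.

No. d fails symmetry: d(1, 3) = |2·1 - 7·3| = |-19| = 19, but d(3, 1) = |2·3 - 7·1| = |-1| = 1. Since 19 ≠ 1, d(x,y) ≠ d(y,x) in general.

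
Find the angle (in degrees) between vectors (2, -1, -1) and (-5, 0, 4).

With u = (2, -1, -1), v = (-5, 0, 4):
u·v = 2·(-5) + (-1)·0 + (-1)·4 = (-10) + 0 + (-4) = -14.
|u| = √(2² + (-1)² + (-1)²) = √6, |v| = √((-5)² + 0² + 4²) = √41, so |u||v| = √(6·41) = √246.
cos θ = (u·v)/(|u||v|) = -14/√246 ≈ -0.892607
θ = arccos(-0.892607) ≈ 153.2°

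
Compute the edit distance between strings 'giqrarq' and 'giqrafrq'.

Let D[i][j] be the edit distance between the first i characters of 'giqrarq' and the first j characters of 'giqrafrq', with D[i][0] = i, D[0][j] = j, and D[i][j] = D[i-1][j-1] if the characters match, else 1 + min(D[i-1][j], D[i][j-1], D[i-1][j-1]). Filling the table (rows: prefixes of 'giqrarq', columns: prefixes of 'giqrafrq'):
     ε  g  i  q  r  a  f  r  q
  ε  0  1  2  3  4  5  6  7  8
  g  1  0  1  2  3  4  5  6  7
  i  2  1  0  1  2  3  4  5  6
  q  3  2  1  0  1  2  3  4  5
  r  4  3  2  1  0  1  2  3  4
  a  5  4  3  2  1  0  1  2  3
  r  6  5  4  3  2  1  1  1  2
  q  7  6  5  4  3  2  2  2  1
The bottom-right entry gives D[7][8] = 1, so no sequence of fewer than 1 edit works. Backtracking through the table gives one optimal edit sequence (1 edit):
  giqrarq → giqrafrq (ins f @6)
Edit distance = 1.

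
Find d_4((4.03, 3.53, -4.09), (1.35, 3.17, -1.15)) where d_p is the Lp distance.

(Σ|x_i - y_i|^4)^(1/4) = (|4.03 - 1.35|^4 + |3.53 - 3.17|^4 + |-4.09 - (-1.15)|^4)^(1/4)
= (2.68^4 + 0.36^4 + 2.94^4)^(1/4) ≈ (51.5869 + 0.0168 + 74.7118)^(1/4) = (126.3155)^(1/4) ≈ 3.3525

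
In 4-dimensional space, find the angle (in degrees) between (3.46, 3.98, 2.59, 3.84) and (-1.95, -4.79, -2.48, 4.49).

With u = (3.46, 3.98, 2.59, 3.84), v = (-1.95, -4.79, -2.48, 4.49):
u·v = 3.46·(-1.95) + 3.98·(-4.79) + 2.59·(-2.48) + 3.84·4.49 = (-6.747) + (-19.0642) + (-6.4232) + 17.2416 = -14.9928.
|u| = √(3.46² + 3.98² + 2.59² + 3.84²) = √(11.9716 + 15.8404 + 6.7081 + 14.7456) = √49.2657, |v| = √((-1.95)² + (-4.79)² + (-2.48)² + 4.49²) = √(3.8025 + 22.9441 + 6.1504 + 20.1601) = √53.0571.
cos θ = (u·v)/(|u||v|) = -14.9928/(√49.2657·√53.0571) ≈ -0.29325
θ = arccos(-0.29325) ≈ 107.05°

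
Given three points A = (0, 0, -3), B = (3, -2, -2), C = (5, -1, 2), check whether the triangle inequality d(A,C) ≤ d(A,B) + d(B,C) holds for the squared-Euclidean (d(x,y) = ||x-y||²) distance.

d(A,B) = 3² + 2² + 1² = 14, d(B,C) = 2² + 1² + 4² = 21, d(A,C) = 5² + 1² + 5² = 51.
d(A,C) = 51 > 14 + 21 = 35. Triangle inequality is VIOLATED. (Squared-Euclidean is not a metric — this is a counterexample.)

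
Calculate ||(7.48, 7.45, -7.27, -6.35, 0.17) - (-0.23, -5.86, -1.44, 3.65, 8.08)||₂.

√(Σ(x_i - y_i)²) = √((7.48 - (-0.23))² + (7.45 - (-5.86))² + (-7.27 - (-1.44))² + (-6.35 - 3.65)² + (0.17 - 8.08)²)
= √(7.71² + 13.31² + (-5.83)² + (-10)² + (-7.91)²) = √(59.4441 + 177.1561 + 33.9889 + 100 + 62.5681) = √433.1572 ≈ 20.8124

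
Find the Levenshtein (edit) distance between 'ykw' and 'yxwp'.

Let D[i][j] be the edit distance between the first i characters of 'ykw' and the first j characters of 'yxwp', with D[i][0] = i, D[0][j] = j, and D[i][j] = D[i-1][j-1] if the characters match, else 1 + min(D[i-1][j], D[i][j-1], D[i-1][j-1]). Filling the table (rows: prefixes of 'ykw', columns: prefixes of 'yxwp'):
     ε  y  x  w  p
  ε  0  1  2  3  4
  y  1  0  1  2  3
  k  2  1  1  2  3
  w  3  2  2  1  2
The bottom-right entry gives D[3][4] = 2, so no sequence of fewer than 2 edits works. Backtracking through the table gives one optimal edit sequence (2 edits):
  ykw → yxw (sub k→x @2)
  yxw → yxwp (ins p @4)
Edit distance = 2.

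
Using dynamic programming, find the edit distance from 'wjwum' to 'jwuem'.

Let D[i][j] be the edit distance between the first i characters of 'wjwum' and the first j characters of 'jwuem', with D[i][0] = i, D[0][j] = j, and D[i][j] = D[i-1][j-1] if the characters match, else 1 + min(D[i-1][j], D[i][j-1], D[i-1][j-1]). Filling the table (rows: prefixes of 'wjwum', columns: prefixes of 'jwuem'):
     ε  j  w  u  e  m
  ε  0  1  2  3  4  5
  w  1  1  1  2  3  4
  j  2  1  2  2  3  4
  w  3  2  1  2  3  4
  u  4  3  2  1  2  3
  m  5  4  3  2  2  2
The bottom-right entry gives D[5][5] = 2, so no sequence of fewer than 2 edits works. Backtracking through the table gives one optimal edit sequence (2 edits):
  wjwum → jwum (del w @1)
  jwum → jwuem (ins e @4)
Edit distance = 2.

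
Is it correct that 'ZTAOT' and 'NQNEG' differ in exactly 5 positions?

Differing positions: 1, 2, 3, 4, 5. Hamming distance = 5, so the claim is true.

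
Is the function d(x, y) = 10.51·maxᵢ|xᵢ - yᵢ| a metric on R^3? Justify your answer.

Yes. The L∞ (Chebyshev) norm induces a metric on R^3, and multiplying a metric by a positive constant 10.51 > 0 preserves all four axioms: non-negativity (10.51·||x-y|| ≥ 0), identity (10.51·||x-y|| = 0 ⟺ ||x-y|| = 0 ⟺ x = y), symmetry (||x-y|| = ||y-x||), and the triangle inequality (10.51·||x-z|| ≤ 10.51·||x-y|| + 10.51·||y-z||). So d is a metric.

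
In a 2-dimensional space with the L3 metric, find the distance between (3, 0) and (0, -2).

(Σ|x_i - y_i|^3)^(1/3) = (|3 - 0|^3 + |0 - (-2)|^3)^(1/3)
= (3^3 + 2^3)^(1/3) = (27 + 8)^(1/3) = (35)^(1/3) ≈ 3.2711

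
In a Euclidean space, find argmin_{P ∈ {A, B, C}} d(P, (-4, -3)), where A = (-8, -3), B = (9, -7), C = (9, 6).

Distances: d(A) = 4, d(B) ≈ 13.6015, d(C) ≈ 15.8114. Nearest: A = (-8, -3) with distance 4.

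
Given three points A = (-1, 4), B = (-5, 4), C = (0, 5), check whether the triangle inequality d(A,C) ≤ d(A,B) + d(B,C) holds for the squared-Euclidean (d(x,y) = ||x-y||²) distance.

d(A,B) = 4² + 0² = 16, d(B,C) = 5² + 1² = 26, d(A,C) = 1² + 1² = 2.
d(A,C) = 2 ≤ 16 + 26 = 42. Triangle inequality is satisfied.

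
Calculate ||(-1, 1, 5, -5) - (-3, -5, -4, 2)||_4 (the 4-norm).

(Σ|x_i - y_i|^4)^(1/4) = (|-1 - (-3)|^4 + |1 - (-5)|^4 + |5 - (-4)|^4 + |-5 - 2|^4)^(1/4)
= (2^4 + 6^4 + 9^4 + 7^4)^(1/4) = (16 + 1296 + 6561 + 2401)^(1/4) = (10274)^(1/4) ≈ 10.0678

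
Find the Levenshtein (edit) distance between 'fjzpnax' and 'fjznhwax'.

Let D[i][j] be the edit distance between the first i characters of 'fjzpnax' and the first j characters of 'fjznhwax', with D[i][0] = i, D[0][j] = j, and D[i][j] = D[i-1][j-1] if the characters match, else 1 + min(D[i-1][j], D[i][j-1], D[i-1][j-1]). Filling the table (rows: prefixes of 'fjzpnax', columns: prefixes of 'fjznhwax'):
     ε  f  j  z  n  h  w  a  x
  ε  0  1  2  3  4  5  6  7  8
  f  1  0  1  2  3  4  5  6  7
  j  2  1  0  1  2  3  4  5  6
  z  3  2  1  0  1  2  3  4  5
  p  4  3  2  1  1  2  3  4  5
  n  5  4  3  2  1  2  3  4  5
  a  6  5  4  3  2  2  3  3  4
  x  7  6  5  4  3  3  3  4  3
The bottom-right entry gives D[7][8] = 3, so no sequence of fewer than 3 edits works. Backtracking through the table gives one optimal edit sequence (3 edits):
  fjzpnax → fjznpnax (ins n @4)
  fjznpnax → fjznhnax (sub p→h @5)
  fjznhnax → fjznhwax (sub n→w @6)
Edit distance = 3.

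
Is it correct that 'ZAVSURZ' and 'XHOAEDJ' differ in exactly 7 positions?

Differing positions: 1, 2, 3, 4, 5, 6, 7. Hamming distance = 7, so the claim is true.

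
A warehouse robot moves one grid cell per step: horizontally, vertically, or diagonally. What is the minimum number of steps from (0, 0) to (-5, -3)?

max(|x_i - y_i|) = max(|0 - (-5)|, |0 - (-3)|) = max(5, 3) = 5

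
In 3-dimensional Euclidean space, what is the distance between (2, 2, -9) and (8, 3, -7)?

√(Σ(x_i - y_i)²) = √((2 - 8)² + (2 - 3)² + (-9 - (-7))²)
= √((-6)² + (-1)² + (-2)²) = √(36 + 1 + 4) = √41 ≈ 6.4031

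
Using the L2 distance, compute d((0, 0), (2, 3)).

(Σ|x_i - y_i|^2)^(1/2) = (|0 - 2|^2 + |0 - 3|^2)^(1/2)
= (2^2 + 3^2)^(1/2) = (4 + 9)^(1/2) = (13)^(1/2) ≈ 3.6056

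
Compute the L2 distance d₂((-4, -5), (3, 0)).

√(Σ(x_i - y_i)²) = √((-4 - 3)² + (-5 - 0)²)
= √((-7)² + (-5)²) = √(49 + 25) = √74 ≈ 8.6023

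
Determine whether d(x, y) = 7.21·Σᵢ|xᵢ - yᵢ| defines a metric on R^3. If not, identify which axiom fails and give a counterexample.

Yes. The L1 (Manhattan) norm induces a metric on R^3, and multiplying a metric by a positive constant 7.21 > 0 preserves all four axioms: non-negativity (7.21·||x-y|| ≥ 0), identity (7.21·||x-y|| = 0 ⟺ ||x-y|| = 0 ⟺ x = y), symmetry (||x-y|| = ||y-x||), and the triangle inequality (7.21·||x-z|| ≤ 7.21·||x-y|| + 7.21·||y-z||). So d is a metric.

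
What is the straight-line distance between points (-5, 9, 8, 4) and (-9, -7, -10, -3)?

√(Σ(x_i - y_i)²) = √((-5 - (-9))² + (9 - (-7))² + (8 - (-10))² + (4 - (-3))²)
= √(4² + 16² + 18² + 7²) = √(16 + 256 + 324 + 49) = √645 ≈ 25.3969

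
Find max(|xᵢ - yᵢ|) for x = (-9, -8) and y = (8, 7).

max(|x_i - y_i|) = max(|-9 - 8|, |-8 - 7|) = max(17, 15) = 17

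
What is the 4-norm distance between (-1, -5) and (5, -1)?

(Σ|x_i - y_i|^4)^(1/4) = (|-1 - 5|^4 + |-5 - (-1)|^4)^(1/4)
= (6^4 + 4^4)^(1/4) = (1296 + 256)^(1/4) = (1552)^(1/4) ≈ 6.2766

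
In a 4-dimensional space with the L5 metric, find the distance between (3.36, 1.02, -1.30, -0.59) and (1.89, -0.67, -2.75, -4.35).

(Σ|x_i - y_i|^5)^(1/5) = (|3.36 - 1.89|^5 + |1.02 - (-0.67)|^5 + |-1.3 - (-2.75)|^5 + |-0.59 - (-4.35)|^5)^(1/5)
= (1.47^5 + 1.69^5 + 1.45^5 + 3.76^5)^(1/5) ≈ (6.8641 + 13.7858 + 6.4097 + 751.5177)^(1/5) = (778.5773)^(1/5) ≈ 3.7867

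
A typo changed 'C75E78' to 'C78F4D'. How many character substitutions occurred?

Differing positions: 3, 4, 5, 6. Hamming distance = 4.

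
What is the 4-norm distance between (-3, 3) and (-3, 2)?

(Σ|x_i - y_i|^4)^(1/4) = (|-3 - (-3)|^4 + |3 - 2|^4)^(1/4)
= (0^4 + 1^4)^(1/4) = (0 + 1)^(1/4) = (1)^(1/4) = 1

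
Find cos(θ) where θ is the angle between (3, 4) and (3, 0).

With u = (3, 4), v = (3, 0):
u·v = 3·3 + 4·0 = 9 + 0 = 9.
|u| = √(3² + 4²) = √25, |v| = √(3² + 0²) = √9, so |u||v| = √(25·9) = √225 = 15.
cos θ = (u·v)/(|u||v|) = 9/15 = 0.6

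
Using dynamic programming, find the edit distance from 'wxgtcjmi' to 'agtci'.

Let D[i][j] be the edit distance between the first i characters of 'wxgtcjmi' and the first j characters of 'agtci', with D[i][0] = i, D[0][j] = j, and D[i][j] = D[i-1][j-1] if the characters match, else 1 + min(D[i-1][j], D[i][j-1], D[i-1][j-1]). Filling the table (rows: prefixes of 'wxgtcjmi', columns: prefixes of 'agtci'):
     ε  a  g  t  c  i
  ε  0  1  2  3  4  5
  w  1  1  2  3  4  5
  x  2  2  2  3  4  5
  g  3  3  2  3  4  5
  t  4  4  3  2  3  4
  c  5  5  4  3  2  3
  j  6  6  5  4  3  3
  m  7  7  6  5  4  4
  i  8  8  7  6  5  4
The bottom-right entry gives D[8][5] = 4, so no sequence of fewer than 4 edits works. Backtracking through the table gives one optimal edit sequence (4 edits):
  wxgtcjmi → xgtcjmi (del w @1)
  xgtcjmi → agtcjmi (sub x→a @1)
  agtcjmi → agtcmi (del j @5)
  agtcmi → agtci (del m @5)
Edit distance = 4.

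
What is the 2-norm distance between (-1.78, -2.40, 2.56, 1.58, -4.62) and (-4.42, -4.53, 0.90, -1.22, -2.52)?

(Σ|x_i - y_i|^2)^(1/2) = (|-1.78 - (-4.42)|^2 + |-2.4 - (-4.53)|^2 + |2.56 - 0.9|^2 + |1.58 - (-1.22)|^2 + |-4.62 - (-2.52)|^2)^(1/2)
= (2.64^2 + 2.13^2 + 1.66^2 + 2.8^2 + 2.1^2)^(1/2) = (6.9696 + 4.5369 + 2.7556 + 7.84 + 4.41)^(1/2) = (26.5121)^(1/2) ≈ 5.149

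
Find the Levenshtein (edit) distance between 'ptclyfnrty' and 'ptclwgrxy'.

Let D[i][j] be the edit distance between the first i characters of 'ptclyfnrty' and the first j characters of 'ptclwgrxy', with D[i][0] = i, D[0][j] = j, and D[i][j] = D[i-1][j-1] if the characters match, else 1 + min(D[i-1][j], D[i][j-1], D[i-1][j-1]). Filling the table (rows: prefixes of 'ptclyfnrty', columns: prefixes of 'ptclwgrxy'):
     ε  p  t  c  l  w  g  r  x  y
  ε  0  1  2  3  4  5  6  7  8  9
  p  1  0  1  2  3  4  5  6  7  8
  t  2  1  0  1  2  3  4  5  6  7
  c  3  2  1  0  1  2  3  4  5  6
  l  4  3  2  1  0  1  2  3  4  5
  y  5  4  3  2  1  1  2  3  4  4
  f  6  5  4  3  2  2  2  3  4  5
  n  7  6  5  4  3  3  3  3  4  5
  r  8  7  6  5  4  4  4  3  4  5
  t  9  8  7  6  5  5  5  4  4  5
  y 10  9  8  7  6  6  6  5  5  4
The bottom-right entry gives D[10][9] = 4, so no sequence of fewer than 4 edits works. Backtracking through the table gives one optimal edit sequence (4 edits):
  ptclyfnrty → ptclfnrty (del y @5)
  ptclfnrty → ptclwnrty (sub f→w @5)
  ptclwnrty → ptclwgrty (sub n→g @6)
  ptclwgrty → ptclwgrxy (sub t→x @8)
Edit distance = 4.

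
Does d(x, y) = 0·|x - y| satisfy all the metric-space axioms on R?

No. With c = 0, d(x,y) = 0 for all x, y. This fails identity of indiscernibles: d(1, 10) = 0 but 1 ≠ 10.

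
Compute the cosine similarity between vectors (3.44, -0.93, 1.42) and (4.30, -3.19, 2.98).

With u = (3.44, -0.93, 1.42), v = (4.30, -3.19, 2.98):
u·v = 3.44·4.3 + (-0.93)·(-3.19) + 1.42·2.98 = 14.792 + 2.9667 + 4.2316 = 21.9903.
|u| = √(3.44² + (-0.93)² + 1.42²) = √(11.8336 + 0.8649 + 2.0164) = √14.7149, |v| = √(4.3² + (-3.19)² + 2.98²) = √(18.49 + 10.1761 + 8.8804) = √37.5465.
cos θ = (u·v)/(|u||v|) = 21.9903/(√14.7149·√37.5465) ≈ 0.9356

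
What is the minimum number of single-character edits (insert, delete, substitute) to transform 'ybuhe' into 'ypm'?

Let D[i][j] be the edit distance between the first i characters of 'ybuhe' and the first j characters of 'ypm', with D[i][0] = i, D[0][j] = j, and D[i][j] = D[i-1][j-1] if the characters match, else 1 + min(D[i-1][j], D[i][j-1], D[i-1][j-1]). Filling the table (rows: prefixes of 'ybuhe', columns: prefixes of 'ypm'):
     ε  y  p  m
  ε  0  1  2  3
  y  1  0  1  2
  b  2  1  1  2
  u  3  2  2  2
  h  4  3  3  3
  e  5  4  4  4
The bottom-right entry gives D[5][3] = 4, so no sequence of fewer than 4 edits works. Backtracking through the table gives one optimal edit sequence (4 edits):
  ybuhe → yuhe (del b @2)
  yuhe → yhe (del u @2)
  yhe → ype (sub h→p @2)
  ype → ypm (sub e→m @3)
Edit distance = 4.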